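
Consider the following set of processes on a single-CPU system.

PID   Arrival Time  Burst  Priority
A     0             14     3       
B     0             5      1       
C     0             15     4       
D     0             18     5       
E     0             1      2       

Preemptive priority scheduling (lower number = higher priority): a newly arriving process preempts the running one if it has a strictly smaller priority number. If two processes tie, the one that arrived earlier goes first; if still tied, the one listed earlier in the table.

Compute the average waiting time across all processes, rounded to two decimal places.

13.20

Schedule: | B 0-5 | E 5-6 | A 6-20 | C 20-35 | D 35-53 |
Completion: A=20  B=5  C=35  D=53  E=6
Waiting times: A=6, B=0, C=20, D=35, E=5
Average waiting = (6+0+20+35+5) / 5 = 66/5 = 13.20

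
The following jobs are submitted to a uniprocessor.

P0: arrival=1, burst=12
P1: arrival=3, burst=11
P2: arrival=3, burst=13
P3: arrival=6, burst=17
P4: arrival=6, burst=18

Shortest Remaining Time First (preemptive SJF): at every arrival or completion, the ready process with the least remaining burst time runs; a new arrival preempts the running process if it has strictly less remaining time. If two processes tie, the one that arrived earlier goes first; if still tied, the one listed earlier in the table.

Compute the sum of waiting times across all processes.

110

Timeline: | idle 0-1 | P0 1-13 | P1 13-24 | P2 24-37 | P3 37-54 | P4 54-72 |
Completion: P0=13  P1=24  P2=37  P3=54  P4=72
Waiting = turnaround − burst: P0=0, P1=10, P2=21, P3=31, P4=48
Total waiting = 0 + 10 + 21 + 31 + 48 = 110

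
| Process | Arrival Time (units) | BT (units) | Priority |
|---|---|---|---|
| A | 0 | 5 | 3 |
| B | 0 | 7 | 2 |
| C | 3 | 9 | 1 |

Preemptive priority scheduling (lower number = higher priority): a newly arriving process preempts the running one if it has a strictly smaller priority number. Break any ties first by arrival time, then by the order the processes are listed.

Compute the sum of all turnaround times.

46

Gantt: | B 0-3 | C 3-12 | B 12-16 | A 16-21 |
Completion: A=21  B=16  C=12
Turnaround = completion − arrival: A=21, B=16, C=9
Total turnaround = 21 + 16 + 9 = 46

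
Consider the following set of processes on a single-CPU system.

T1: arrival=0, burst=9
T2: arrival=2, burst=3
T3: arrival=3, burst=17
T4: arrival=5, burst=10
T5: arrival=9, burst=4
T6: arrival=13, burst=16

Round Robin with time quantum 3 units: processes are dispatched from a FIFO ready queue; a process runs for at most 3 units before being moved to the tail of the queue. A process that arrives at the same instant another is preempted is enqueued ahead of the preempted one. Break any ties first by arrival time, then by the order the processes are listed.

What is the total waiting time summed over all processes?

Gantt: | T1 0-3 | T2 3-6 | T3 6-9 | T1 9-12 | T4 12-15 | T5 15-18 | T3 18-21 | T1 21-24 | T6 24-27 | T4 27-30 | T5 30-31 | T3 31-34 | T6 34-37 | T4 37-40 | T3 40-43 | T6 43-46 | T4 46-47 | T3 47-50 | T6 50-53 | T3 53-55 | T6 55-59 |
Completion: T1=24  T2=6  T3=55  T4=47  T5=31  T6=59
Turnaround (C−A): T1=24  T2=4  T3=52  T4=42  T5=22  T6=46
Waiting = turnaround − burst: T1=15, T2=1, T3=35, T4=32, T5=18, T6=30
Total waiting = 15 + 1 + 35 + 32 + 18 + 30 = 131

131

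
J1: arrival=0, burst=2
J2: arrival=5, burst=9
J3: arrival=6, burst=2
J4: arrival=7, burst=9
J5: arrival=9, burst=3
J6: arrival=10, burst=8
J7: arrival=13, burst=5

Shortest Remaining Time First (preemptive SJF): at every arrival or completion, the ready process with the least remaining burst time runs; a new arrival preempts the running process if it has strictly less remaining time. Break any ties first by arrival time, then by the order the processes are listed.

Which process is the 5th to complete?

Schedule: | J1 0-2 | idle 2-5 | J2 5-6 | J3 6-8 | J2 8-9 | J5 9-12 | J2 12-13 | J7 13-18 | J2 18-24 | J6 24-32 | J4 32-41 |
Completion: J1=2  J2=24  J3=8  J4=41  J5=12  J6=32  J7=18
Turnaround (C−A): J1=2  J2=19  J3=2  J4=34  J5=3  J6=22  J7=5
Finish order: J1 → J3 → J5 → J7 → J2 → J6 → J4

J2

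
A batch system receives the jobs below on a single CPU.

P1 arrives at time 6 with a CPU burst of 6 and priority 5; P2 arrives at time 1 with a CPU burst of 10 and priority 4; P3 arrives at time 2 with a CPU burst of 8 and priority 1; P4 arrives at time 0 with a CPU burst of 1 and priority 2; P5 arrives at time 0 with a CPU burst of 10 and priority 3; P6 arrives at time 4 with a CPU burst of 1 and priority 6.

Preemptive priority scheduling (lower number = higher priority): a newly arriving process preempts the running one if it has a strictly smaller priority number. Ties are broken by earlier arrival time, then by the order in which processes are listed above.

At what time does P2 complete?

29

Timeline: | P4 0-1 | P5 1-2 | P3 2-10 | P5 10-19 | P2 19-29 | P1 29-35 | P6 35-36 |
Completion: P1=35  P2=29  P3=10  P4=1  P5=19  P6=36
Turnaround (C−A): P1=29  P2=28  P3=8  P4=1  P5=19  P6=32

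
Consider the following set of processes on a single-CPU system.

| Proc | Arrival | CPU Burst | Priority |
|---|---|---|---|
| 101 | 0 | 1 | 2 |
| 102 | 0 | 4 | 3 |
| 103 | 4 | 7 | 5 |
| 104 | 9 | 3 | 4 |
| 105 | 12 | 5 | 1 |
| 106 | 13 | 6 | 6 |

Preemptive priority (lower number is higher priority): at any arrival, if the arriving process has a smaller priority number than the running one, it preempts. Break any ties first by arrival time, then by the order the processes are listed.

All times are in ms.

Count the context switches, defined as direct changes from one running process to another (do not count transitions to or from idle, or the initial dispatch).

Schedule: | 101 0-1 | 102 1-5 | 103 5-9 | 104 9-12 | 105 12-17 | 103 17-20 | 106 20-26 |
Completion: 101=1  102=5  103=20  104=12  105=17  106=26

6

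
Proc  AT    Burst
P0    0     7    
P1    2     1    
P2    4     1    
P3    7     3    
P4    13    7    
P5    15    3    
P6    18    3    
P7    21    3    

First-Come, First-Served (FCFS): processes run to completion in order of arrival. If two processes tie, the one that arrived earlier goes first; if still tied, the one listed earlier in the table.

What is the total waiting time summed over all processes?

Timeline: | P0 0-7 | P1 7-8 | P2 8-9 | P3 9-12 | idle 12-13 | P4 13-20 | P5 20-23 | P6 23-26 | P7 26-29 |
Completion: P0=7  P1=8  P2=9  P3=12  P4=20  P5=23  P6=26  P7=29
Turnaround (C−A): P0=7  P1=6  P2=5  P3=5  P4=7  P5=8  P6=8  P7=8
Waiting = turnaround − burst: P0=0, P1=5, P2=4, P3=2, P4=0, P5=5, P6=5, P7=5
Total waiting = 0 + 5 + 4 + 2 + 0 + 5 + 5 + 5 = 26

26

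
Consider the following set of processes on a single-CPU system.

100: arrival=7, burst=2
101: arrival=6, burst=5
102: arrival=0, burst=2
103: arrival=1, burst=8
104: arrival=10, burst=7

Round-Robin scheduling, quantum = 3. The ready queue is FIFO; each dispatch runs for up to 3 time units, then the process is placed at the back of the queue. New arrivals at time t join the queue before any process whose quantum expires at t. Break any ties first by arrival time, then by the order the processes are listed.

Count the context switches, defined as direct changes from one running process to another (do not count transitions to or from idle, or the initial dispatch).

Gantt: | 102 0-2 | 103 2-8 | 101 8-11 | 100 11-13 | 103 13-15 | 104 15-18 | 101 18-20 | 104 20-24 |
Completion: 100=13  101=20  102=2  103=15  104=24
Turnaround (C−A): 100=6  101=14  102=2  103=14  104=14

7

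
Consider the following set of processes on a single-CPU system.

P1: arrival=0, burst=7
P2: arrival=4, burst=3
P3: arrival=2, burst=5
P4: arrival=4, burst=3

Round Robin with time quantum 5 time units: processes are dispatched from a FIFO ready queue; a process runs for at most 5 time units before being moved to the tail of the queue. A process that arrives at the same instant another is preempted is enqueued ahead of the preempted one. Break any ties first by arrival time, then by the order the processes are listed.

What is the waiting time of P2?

Timeline: | P1 0-5 | P3 5-10 | P2 10-13 | P4 13-16 | P1 16-18 |
Completion: P1=18  P2=13  P3=10  P4=16
Turnaround (C−A): P1=18  P2=9  P3=8  P4=12
Waiting(P2) = turnaround − burst = 9 − 3 = 6

6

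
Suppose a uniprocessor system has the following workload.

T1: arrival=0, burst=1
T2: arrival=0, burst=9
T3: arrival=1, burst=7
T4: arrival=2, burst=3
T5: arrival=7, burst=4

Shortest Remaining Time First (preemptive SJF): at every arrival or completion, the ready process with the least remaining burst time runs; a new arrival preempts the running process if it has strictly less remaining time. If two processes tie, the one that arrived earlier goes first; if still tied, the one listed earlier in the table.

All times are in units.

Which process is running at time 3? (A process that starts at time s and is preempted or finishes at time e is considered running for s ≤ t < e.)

Schedule: | T1 0-1 | T3 1-2 | T4 2-5 | T3 5-11 | T5 11-15 | T2 15-24 |
Completion: T1=1  T2=24  T3=11  T4=5  T5=15
Turnaround (C−A): T1=1  T2=24  T3=10  T4=3  T5=8

T4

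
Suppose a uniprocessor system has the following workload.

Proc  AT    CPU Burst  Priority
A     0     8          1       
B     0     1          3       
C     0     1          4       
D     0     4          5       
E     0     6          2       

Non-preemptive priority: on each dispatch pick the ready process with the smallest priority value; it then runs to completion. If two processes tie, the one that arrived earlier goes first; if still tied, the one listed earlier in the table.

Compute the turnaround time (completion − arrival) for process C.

16

Timeline: | A 0-8 | E 8-14 | B 14-15 | C 15-16 | D 16-20 |
Completion: A=8  B=15  C=16  D=20  E=14
Turnaround(C) = completion − arrival = 16 − 0 = 16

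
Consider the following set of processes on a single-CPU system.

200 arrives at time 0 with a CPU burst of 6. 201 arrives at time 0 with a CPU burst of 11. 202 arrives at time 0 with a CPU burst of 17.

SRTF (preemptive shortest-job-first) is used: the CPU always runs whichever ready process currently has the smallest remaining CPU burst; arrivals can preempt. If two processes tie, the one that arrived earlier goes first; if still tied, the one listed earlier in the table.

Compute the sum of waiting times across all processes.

23

Gantt: | 200 0-6 | 201 6-17 | 202 17-34 |
Completion: 200=6  201=17  202=34
Waiting = turnaround − burst: 200=0, 201=6, 202=17
Total waiting = 0 + 6 + 17 = 23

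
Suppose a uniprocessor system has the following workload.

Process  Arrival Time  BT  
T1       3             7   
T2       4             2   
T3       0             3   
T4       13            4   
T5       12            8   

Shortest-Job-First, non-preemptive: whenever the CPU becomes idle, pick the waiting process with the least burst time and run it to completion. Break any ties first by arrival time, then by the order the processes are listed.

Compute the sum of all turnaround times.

37

Timeline: | T3 0-3 | T1 3-10 | T2 10-12 | T5 12-20 | T4 20-24 |
Completion: T1=10  T2=12  T3=3  T4=24  T5=20
Turnaround (C−A): T1=7  T2=8  T3=3  T4=11  T5=8
Turnaround = completion − arrival: T1=7, T2=8, T3=3, T4=11, T5=8
Total turnaround = 7 + 8 + 3 + 11 + 8 = 37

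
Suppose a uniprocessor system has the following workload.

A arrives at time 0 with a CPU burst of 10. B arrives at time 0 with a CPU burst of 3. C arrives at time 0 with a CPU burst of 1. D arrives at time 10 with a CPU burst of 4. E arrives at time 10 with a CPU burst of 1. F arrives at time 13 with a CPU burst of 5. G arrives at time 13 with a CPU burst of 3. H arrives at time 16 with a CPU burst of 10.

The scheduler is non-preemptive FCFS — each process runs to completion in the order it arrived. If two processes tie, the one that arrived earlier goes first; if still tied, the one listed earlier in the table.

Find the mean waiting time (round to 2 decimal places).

7.88

Gantt: | A 0-10 | B 10-13 | C 13-14 | D 14-18 | E 18-19 | F 19-24 | G 24-27 | H 27-37 |
Completion: A=10  B=13  C=14  D=18  E=19  F=24  G=27  H=37
Turnaround (C−A): A=10  B=13  C=14  D=8  E=9  F=11  G=14  H=21
Waiting times: A=0, B=10, C=13, D=4, E=8, F=6, G=11, H=11
Average waiting = (0+10+13+4+8+6+11+11) / 8 = 63/8 = 7.88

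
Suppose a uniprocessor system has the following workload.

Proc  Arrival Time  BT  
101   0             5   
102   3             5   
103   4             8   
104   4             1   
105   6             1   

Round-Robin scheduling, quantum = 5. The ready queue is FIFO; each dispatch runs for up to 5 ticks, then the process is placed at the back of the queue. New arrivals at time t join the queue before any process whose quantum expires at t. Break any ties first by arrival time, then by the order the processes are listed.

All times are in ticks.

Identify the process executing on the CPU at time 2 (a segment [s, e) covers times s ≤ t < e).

101

Timeline: | 101 0-5 | 102 5-10 | 103 10-15 | 104 15-16 | 105 16-17 | 103 17-20 |
Completion: 101=5  102=10  103=20  104=16  105=17
Turnaround (C−A): 101=5  102=7  103=16  104=12  105=11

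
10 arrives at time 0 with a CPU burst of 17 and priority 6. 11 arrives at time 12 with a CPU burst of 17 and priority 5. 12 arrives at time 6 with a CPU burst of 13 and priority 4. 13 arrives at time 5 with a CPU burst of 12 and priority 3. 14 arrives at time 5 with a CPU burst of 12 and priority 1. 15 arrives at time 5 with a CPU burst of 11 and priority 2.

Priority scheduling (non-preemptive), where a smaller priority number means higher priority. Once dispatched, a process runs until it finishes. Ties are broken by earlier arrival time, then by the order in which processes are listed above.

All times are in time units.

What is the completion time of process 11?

Schedule: | 10 0-17 | 14 17-29 | 15 29-40 | 13 40-52 | 12 52-65 | 11 65-82 |
Completion: 10=17  11=82  12=65  13=52  14=29  15=40

82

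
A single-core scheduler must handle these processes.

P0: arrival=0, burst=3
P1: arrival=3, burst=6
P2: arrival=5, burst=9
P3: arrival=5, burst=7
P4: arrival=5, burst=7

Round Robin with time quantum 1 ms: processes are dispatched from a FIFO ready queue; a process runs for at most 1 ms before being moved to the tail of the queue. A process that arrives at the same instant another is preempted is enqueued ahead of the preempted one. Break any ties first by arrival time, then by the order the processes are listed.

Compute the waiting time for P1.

Gantt: | P0 0-3 | P1 3-5 | P2 5-6 | P3 6-7 | P4 7-8 | P1 8-9 | P2 9-10 | P3 10-11 | P4 11-12 | P1 12-13 | P2 13-14 | P3 14-15 | P4 15-16 | P1 16-17 | P2 17-18 | P3 18-19 | P4 19-20 | P1 20-21 | P2 21-22 | P3 22-23 | P4 23-24 | P2 24-25 | P3 25-26 | P4 26-27 | P2 27-28 | P3 28-29 | P4 29-30 | P2 30-32 |
Completion: P0=3  P1=21  P2=32  P3=29  P4=30
Waiting(P1) = turnaround − burst = 18 − 6 = 12

12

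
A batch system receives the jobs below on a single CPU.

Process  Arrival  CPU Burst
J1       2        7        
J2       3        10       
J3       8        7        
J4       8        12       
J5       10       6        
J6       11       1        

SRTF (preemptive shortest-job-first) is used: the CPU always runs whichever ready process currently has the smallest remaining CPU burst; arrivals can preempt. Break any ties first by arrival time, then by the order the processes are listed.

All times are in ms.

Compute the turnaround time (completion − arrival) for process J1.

Schedule: | idle 0-2 | J1 2-9 | J3 9-11 | J6 11-12 | J3 12-17 | J5 17-23 | J2 23-33 | J4 33-45 |
Completion: J1=9  J2=33  J3=17  J4=45  J5=23  J6=12
Turnaround (C−A): J1=7  J2=30  J3=9  J4=37  J5=13  J6=1
Turnaround(J1) = completion − arrival = 9 − 2 = 7

7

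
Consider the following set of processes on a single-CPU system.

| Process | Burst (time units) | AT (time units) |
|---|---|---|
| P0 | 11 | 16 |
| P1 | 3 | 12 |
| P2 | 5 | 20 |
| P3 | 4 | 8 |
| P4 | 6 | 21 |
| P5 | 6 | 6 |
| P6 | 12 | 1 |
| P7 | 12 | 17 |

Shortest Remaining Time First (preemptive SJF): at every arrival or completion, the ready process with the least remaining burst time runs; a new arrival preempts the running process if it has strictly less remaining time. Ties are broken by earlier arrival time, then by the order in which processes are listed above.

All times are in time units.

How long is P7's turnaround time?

43

Timeline: | idle 0-1 | P6 1-6 | P5 6-12 | P1 12-15 | P3 15-19 | P6 19-20 | P2 20-25 | P6 25-31 | P4 31-37 | P0 37-48 | P7 48-60 |
Completion: P0=48  P1=15  P2=25  P3=19  P4=37  P5=12  P6=31  P7=60
Turnaround(P7) = completion − arrival = 60 − 17 = 43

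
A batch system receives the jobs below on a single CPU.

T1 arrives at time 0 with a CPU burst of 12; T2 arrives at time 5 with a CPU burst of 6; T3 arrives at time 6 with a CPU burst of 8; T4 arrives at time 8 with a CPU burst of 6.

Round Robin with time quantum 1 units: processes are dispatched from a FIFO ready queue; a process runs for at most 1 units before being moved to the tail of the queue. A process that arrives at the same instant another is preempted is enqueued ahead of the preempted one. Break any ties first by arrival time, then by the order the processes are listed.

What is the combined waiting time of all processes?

Schedule: | T1 0-5 | T2 5-6 | T1 6-7 | T3 7-8 | T2 8-9 | T1 9-10 | T4 10-11 | T3 11-12 | T2 12-13 | T1 13-14 | T4 14-15 | T3 15-16 | T2 16-17 | T1 17-18 | T4 18-19 | T3 19-20 | T2 20-21 | T1 21-22 | T4 22-23 | T3 23-24 | T2 24-25 | T1 25-26 | T4 26-27 | T3 27-28 | T1 28-29 | T4 29-30 | T3 30-32 |
Completion: T1=29  T2=25  T3=32  T4=30
Turnaround (C−A): T1=29  T2=20  T3=26  T4=22
Waiting = turnaround − burst: T1=17, T2=14, T3=18, T4=16
Total waiting = 17 + 14 + 18 + 16 = 65

65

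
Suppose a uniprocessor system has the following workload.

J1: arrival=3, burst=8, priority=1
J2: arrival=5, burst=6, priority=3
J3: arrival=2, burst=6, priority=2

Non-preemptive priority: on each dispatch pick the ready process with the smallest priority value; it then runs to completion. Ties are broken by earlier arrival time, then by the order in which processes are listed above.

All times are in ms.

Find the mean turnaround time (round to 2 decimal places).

Timeline: | idle 0-2 | J3 2-8 | J1 8-16 | J2 16-22 |
Completion: J1=16  J2=22  J3=8
Turnaround times: J1=13, J2=17, J3=6
Average turnaround = (13+17+6) / 3 = 36/3 = 12.00

12.00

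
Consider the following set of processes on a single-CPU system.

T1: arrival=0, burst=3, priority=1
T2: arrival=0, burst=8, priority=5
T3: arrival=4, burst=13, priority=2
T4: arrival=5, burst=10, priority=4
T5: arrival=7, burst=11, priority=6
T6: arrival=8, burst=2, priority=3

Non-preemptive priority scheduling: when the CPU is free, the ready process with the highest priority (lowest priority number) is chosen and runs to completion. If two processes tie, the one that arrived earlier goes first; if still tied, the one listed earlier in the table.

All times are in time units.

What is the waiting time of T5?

29

Timeline: | T1 0-3 | T2 3-11 | T3 11-24 | T6 24-26 | T4 26-36 | T5 36-47 |
Completion: T1=3  T2=11  T3=24  T4=36  T5=47  T6=26
Turnaround (C−A): T1=3  T2=11  T3=20  T4=31  T5=40  T6=18
Waiting(T5) = turnaround − burst = 40 − 11 = 29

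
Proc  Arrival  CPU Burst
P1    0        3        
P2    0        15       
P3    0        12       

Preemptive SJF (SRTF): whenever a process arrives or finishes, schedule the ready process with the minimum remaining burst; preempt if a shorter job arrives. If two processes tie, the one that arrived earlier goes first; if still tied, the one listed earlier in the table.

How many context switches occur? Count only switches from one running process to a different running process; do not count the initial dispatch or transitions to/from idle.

Schedule: | P1 0-3 | P3 3-15 | P2 15-30 |
Completion: P1=3  P2=30  P3=15
Turnaround (C−A): P1=3  P2=30  P3=15

2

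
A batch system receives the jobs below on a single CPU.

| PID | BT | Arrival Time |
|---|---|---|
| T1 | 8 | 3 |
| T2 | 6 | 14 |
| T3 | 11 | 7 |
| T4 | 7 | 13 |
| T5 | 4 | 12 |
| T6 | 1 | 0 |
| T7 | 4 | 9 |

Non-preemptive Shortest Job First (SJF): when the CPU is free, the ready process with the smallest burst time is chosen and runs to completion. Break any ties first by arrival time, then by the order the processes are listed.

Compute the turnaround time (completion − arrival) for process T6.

Gantt: | T6 0-1 | idle 1-3 | T1 3-11 | T7 11-15 | T5 15-19 | T2 19-25 | T4 25-32 | T3 32-43 |
Completion: T1=11  T2=25  T3=43  T4=32  T5=19  T6=1  T7=15
Turnaround (C−A): T1=8  T2=11  T3=36  T4=19  T5=7  T6=1  T7=6
Turnaround(T6) = completion − arrival = 1 − 0 = 1

1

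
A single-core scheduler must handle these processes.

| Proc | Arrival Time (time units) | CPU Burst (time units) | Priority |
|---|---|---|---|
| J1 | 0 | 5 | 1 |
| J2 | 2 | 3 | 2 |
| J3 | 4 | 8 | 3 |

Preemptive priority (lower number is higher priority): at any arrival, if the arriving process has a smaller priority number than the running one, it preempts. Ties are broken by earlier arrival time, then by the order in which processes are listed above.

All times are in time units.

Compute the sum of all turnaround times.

23

Schedule: | J1 0-5 | J2 5-8 | J3 8-16 |
Completion: J1=5  J2=8  J3=16
Turnaround (C−A): J1=5  J2=6  J3=12
Turnaround = completion − arrival: J1=5, J2=6, J3=12
Total turnaround = 5 + 6 + 12 = 23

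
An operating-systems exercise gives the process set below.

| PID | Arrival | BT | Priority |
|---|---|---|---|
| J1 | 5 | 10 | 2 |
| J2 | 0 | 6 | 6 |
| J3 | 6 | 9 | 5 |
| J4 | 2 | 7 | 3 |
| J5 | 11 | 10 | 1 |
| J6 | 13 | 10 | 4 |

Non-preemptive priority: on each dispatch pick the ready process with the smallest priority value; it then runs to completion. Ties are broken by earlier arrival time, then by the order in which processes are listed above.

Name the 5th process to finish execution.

J6

Gantt: | J2 0-6 | J1 6-16 | J5 16-26 | J4 26-33 | J6 33-43 | J3 43-52 |
Completion: J1=16  J2=6  J3=52  J4=33  J5=26  J6=43
Turnaround (C−A): J1=11  J2=6  J3=46  J4=31  J5=15  J6=30
Finish order: J2 → J1 → J5 → J4 → J6 → J3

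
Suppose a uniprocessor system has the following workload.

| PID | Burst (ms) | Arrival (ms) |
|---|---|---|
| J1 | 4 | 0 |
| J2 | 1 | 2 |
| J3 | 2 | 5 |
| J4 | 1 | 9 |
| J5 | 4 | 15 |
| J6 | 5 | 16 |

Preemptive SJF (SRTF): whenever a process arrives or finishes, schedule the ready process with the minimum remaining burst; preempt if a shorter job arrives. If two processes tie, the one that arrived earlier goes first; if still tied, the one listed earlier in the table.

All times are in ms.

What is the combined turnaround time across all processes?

21

Schedule: | J1 0-2 | J2 2-3 | J1 3-5 | J3 5-7 | idle 7-9 | J4 9-10 | idle 10-15 | J5 15-19 | J6 19-24 |
Completion: J1=5  J2=3  J3=7  J4=10  J5=19  J6=24
Turnaround = completion − arrival: J1=5, J2=1, J3=2, J4=1, J5=4, J6=8
Total turnaround = 5 + 1 + 2 + 1 + 4 + 8 = 21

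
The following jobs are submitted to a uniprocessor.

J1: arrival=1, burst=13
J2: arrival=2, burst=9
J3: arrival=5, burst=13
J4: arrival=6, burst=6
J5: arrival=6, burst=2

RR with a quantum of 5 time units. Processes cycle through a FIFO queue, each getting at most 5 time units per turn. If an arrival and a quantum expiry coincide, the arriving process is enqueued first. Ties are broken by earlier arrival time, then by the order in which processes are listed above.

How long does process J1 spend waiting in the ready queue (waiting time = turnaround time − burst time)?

Timeline: | idle 0-1 | J1 1-6 | J2 6-11 | J3 11-16 | J4 16-21 | J5 21-23 | J1 23-28 | J2 28-32 | J3 32-37 | J4 37-38 | J1 38-41 | J3 41-44 |
Completion: J1=41  J2=32  J3=44  J4=38  J5=23
Turnaround (C−A): J1=40  J2=30  J3=39  J4=32  J5=17
Waiting(J1) = turnaround − burst = 40 − 13 = 27

27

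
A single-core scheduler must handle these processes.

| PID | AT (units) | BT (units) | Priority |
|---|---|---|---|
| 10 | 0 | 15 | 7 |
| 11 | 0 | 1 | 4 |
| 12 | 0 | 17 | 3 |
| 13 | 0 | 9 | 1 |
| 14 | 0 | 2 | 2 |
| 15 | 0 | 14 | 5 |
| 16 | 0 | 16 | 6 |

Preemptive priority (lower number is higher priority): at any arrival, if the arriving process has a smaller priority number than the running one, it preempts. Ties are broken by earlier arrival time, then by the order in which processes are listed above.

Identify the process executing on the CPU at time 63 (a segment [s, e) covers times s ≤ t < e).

Timeline: | 13 0-9 | 14 9-11 | 12 11-28 | 11 28-29 | 15 29-43 | 16 43-59 | 10 59-74 |
Completion: 10=74  11=29  12=28  13=9  14=11  15=43  16=59

10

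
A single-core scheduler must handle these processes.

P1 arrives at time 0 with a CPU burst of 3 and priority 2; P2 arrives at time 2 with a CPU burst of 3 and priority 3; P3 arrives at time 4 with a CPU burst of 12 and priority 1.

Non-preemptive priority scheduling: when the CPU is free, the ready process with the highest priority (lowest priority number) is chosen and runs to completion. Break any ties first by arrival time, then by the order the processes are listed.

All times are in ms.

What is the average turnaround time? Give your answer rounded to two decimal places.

7.00

Timeline: | P1 0-3 | P2 3-6 | P3 6-18 |
Completion: P1=3  P2=6  P3=18
Turnaround (C−A): P1=3  P2=4  P3=14
Turnaround times: P1=3, P2=4, P3=14
Average turnaround = (3+4+14) / 3 = 21/3 = 7.00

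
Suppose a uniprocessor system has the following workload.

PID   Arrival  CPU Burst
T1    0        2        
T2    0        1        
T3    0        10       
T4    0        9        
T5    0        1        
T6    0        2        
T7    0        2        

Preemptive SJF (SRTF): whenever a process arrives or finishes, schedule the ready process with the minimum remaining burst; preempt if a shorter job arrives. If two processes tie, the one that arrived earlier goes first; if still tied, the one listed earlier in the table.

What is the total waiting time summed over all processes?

Gantt: | T2 0-1 | T5 1-2 | T1 2-4 | T6 4-6 | T7 6-8 | T4 8-17 | T3 17-27 |
Completion: T1=4  T2=1  T3=27  T4=17  T5=2  T6=6  T7=8
Turnaround (C−A): T1=4  T2=1  T3=27  T4=17  T5=2  T6=6  T7=8
Waiting = turnaround − burst: T1=2, T2=0, T3=17, T4=8, T5=1, T6=4, T7=6
Total waiting = 2 + 0 + 17 + 8 + 1 + 4 + 6 = 38

38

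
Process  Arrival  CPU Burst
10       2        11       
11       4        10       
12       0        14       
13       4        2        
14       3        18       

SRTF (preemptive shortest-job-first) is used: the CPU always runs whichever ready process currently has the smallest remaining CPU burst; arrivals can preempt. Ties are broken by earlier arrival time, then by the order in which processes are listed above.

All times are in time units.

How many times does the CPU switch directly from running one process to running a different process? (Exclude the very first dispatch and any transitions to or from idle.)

6

Schedule: | 12 0-2 | 10 2-4 | 13 4-6 | 10 6-15 | 11 15-25 | 12 25-37 | 14 37-55 |
Completion: 10=15  11=25  12=37  13=6  14=55
Turnaround (C−A): 10=13  11=21  12=37  13=2  14=52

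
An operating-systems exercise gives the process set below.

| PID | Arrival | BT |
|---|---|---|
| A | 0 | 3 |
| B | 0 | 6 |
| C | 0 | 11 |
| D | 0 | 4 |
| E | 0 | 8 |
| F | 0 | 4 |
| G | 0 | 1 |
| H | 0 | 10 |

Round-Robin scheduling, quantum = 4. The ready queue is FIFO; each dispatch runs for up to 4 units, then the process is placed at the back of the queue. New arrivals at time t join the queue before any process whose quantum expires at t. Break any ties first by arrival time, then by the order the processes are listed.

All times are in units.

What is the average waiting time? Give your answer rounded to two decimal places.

Schedule: | A 0-3 | B 3-7 | C 7-11 | D 11-15 | E 15-19 | F 19-23 | G 23-24 | H 24-28 | B 28-30 | C 30-34 | E 34-38 | H 38-42 | C 42-45 | H 45-47 |
Completion: A=3  B=30  C=45  D=15  E=38  F=23  G=24  H=47
Waiting times: A=0, B=24, C=34, D=11, E=30, F=19, G=23, H=37
Average waiting = (0+24+34+11+30+19+23+37) / 8 = 178/8 = 22.25

22.25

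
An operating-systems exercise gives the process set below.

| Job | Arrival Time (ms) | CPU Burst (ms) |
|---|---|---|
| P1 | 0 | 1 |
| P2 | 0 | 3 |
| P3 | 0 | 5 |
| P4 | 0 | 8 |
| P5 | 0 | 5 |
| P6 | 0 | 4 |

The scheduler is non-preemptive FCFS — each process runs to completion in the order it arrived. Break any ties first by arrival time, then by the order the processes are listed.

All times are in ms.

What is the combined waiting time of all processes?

53

Schedule: | P1 0-1 | P2 1-4 | P3 4-9 | P4 9-17 | P5 17-22 | P6 22-26 |
Completion: P1=1  P2=4  P3=9  P4=17  P5=22  P6=26
Turnaround (C−A): P1=1  P2=4  P3=9  P4=17  P5=22  P6=26
Waiting = turnaround − burst: P1=0, P2=1, P3=4, P4=9, P5=17, P6=22
Total waiting = 0 + 1 + 4 + 9 + 17 + 22 = 53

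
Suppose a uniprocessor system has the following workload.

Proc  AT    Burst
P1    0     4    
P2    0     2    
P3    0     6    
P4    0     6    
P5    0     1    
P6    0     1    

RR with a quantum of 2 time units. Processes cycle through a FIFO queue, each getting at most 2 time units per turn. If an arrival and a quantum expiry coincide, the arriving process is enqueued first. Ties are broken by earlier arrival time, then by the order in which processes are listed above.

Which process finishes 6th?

P4

Gantt: | P1 0-2 | P2 2-4 | P3 4-6 | P4 6-8 | P5 8-9 | P6 9-10 | P1 10-12 | P3 12-14 | P4 14-16 | P3 16-18 | P4 18-20 |
Completion: P1=12  P2=4  P3=18  P4=20  P5=9  P6=10
Turnaround (C−A): P1=12  P2=4  P3=18  P4=20  P5=9  P6=10
Finish order: P2 → P5 → P6 → P1 → P3 → P4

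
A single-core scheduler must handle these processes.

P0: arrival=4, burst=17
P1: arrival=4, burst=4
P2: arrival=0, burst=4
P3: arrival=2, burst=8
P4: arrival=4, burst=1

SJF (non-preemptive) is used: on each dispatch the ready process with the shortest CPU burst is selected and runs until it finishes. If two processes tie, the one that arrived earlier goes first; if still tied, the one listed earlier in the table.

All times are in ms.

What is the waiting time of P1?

Timeline: | P2 0-4 | P4 4-5 | P1 5-9 | P3 9-17 | P0 17-34 |
Completion: P0=34  P1=9  P2=4  P3=17  P4=5
Waiting(P1) = turnaround − burst = 5 − 4 = 1

1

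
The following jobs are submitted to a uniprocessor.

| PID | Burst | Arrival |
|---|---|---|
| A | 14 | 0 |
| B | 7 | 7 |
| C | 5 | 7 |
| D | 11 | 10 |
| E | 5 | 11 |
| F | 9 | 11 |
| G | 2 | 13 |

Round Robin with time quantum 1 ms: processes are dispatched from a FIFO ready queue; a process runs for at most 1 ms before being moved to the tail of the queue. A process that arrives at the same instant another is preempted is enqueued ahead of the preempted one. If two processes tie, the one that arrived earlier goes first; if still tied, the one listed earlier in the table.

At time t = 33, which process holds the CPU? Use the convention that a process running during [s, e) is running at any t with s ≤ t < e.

Gantt: | A 0-7 | B 7-8 | C 8-9 | A 9-10 | B 10-11 | C 11-12 | D 12-13 | A 13-14 | E 14-15 | F 15-16 | B 16-17 | C 17-18 | G 18-19 | D 19-20 | A 20-21 | E 21-22 | F 22-23 | B 23-24 | C 24-25 | G 25-26 | D 26-27 | A 27-28 | E 28-29 | F 29-30 | B 30-31 | C 31-32 | D 32-33 | A 33-34 | E 34-35 | F 35-36 | B 36-37 | D 37-38 | A 38-39 | E 39-40 | F 40-41 | B 41-42 | D 42-43 | A 43-44 | F 44-45 | D 45-46 | F 46-47 | D 47-48 | F 48-49 | D 49-50 | F 50-51 | D 51-53 |
Completion: A=44  B=42  C=32  D=53  E=40  F=51  G=26
Turnaround (C−A): A=44  B=35  C=25  D=43  E=29  F=40  G=13

A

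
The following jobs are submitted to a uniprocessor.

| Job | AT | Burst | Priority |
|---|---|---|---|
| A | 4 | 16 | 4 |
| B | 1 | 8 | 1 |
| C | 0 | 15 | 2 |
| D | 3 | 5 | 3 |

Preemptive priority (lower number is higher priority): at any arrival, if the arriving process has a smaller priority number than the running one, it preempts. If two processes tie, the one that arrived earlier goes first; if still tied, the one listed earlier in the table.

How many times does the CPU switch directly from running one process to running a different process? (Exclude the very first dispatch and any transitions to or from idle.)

4

Timeline: | C 0-1 | B 1-9 | C 9-23 | D 23-28 | A 28-44 |
Completion: A=44  B=9  C=23  D=28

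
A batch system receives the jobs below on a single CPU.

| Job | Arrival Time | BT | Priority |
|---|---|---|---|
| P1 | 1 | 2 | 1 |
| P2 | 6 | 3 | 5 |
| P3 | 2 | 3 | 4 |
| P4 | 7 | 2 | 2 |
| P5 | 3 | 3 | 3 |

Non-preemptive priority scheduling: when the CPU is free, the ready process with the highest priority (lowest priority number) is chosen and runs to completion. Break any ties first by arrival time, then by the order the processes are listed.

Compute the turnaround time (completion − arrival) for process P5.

Timeline: | idle 0-1 | P1 1-3 | P5 3-6 | P3 6-9 | P4 9-11 | P2 11-14 |
Completion: P1=3  P2=14  P3=9  P4=11  P5=6
Turnaround(P5) = completion − arrival = 6 − 3 = 3

3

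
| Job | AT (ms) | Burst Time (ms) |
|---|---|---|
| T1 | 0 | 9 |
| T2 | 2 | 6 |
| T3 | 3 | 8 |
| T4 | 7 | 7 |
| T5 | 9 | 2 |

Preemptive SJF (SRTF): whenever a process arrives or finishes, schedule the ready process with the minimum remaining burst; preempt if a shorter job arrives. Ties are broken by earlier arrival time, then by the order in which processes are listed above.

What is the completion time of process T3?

32

Timeline: | T1 0-2 | T2 2-8 | T1 8-9 | T5 9-11 | T1 11-17 | T4 17-24 | T3 24-32 |
Completion: T1=17  T2=8  T3=32  T4=24  T5=11
Turnaround (C−A): T1=17  T2=6  T3=29  T4=17  T5=2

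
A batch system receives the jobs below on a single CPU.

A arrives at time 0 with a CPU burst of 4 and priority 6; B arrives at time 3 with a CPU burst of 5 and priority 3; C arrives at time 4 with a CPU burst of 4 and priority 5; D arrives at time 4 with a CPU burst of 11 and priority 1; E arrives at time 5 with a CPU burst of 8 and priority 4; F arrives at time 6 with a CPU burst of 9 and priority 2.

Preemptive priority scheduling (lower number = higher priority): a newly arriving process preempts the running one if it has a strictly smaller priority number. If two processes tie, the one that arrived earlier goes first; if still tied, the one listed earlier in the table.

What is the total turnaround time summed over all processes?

162

Timeline: | A 0-3 | B 3-4 | D 4-15 | F 15-24 | B 24-28 | E 28-36 | C 36-40 | A 40-41 |
Completion: A=41  B=28  C=40  D=15  E=36  F=24
Turnaround (C−A): A=41  B=25  C=36  D=11  E=31  F=18
Turnaround = completion − arrival: A=41, B=25, C=36, D=11, E=31, F=18
Total turnaround = 41 + 25 + 36 + 11 + 31 + 18 = 162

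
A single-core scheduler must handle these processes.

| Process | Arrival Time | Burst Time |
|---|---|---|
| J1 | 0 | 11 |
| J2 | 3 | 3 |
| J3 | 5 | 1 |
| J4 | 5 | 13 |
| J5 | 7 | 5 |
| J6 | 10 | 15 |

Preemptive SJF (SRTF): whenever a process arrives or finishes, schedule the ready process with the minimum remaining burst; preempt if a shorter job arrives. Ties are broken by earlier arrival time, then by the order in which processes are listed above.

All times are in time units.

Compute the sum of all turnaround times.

Schedule: | J1 0-3 | J2 3-6 | J3 6-7 | J5 7-12 | J1 12-20 | J4 20-33 | J6 33-48 |
Completion: J1=20  J2=6  J3=7  J4=33  J5=12  J6=48
Turnaround (C−A): J1=20  J2=3  J3=2  J4=28  J5=5  J6=38
Turnaround = completion − arrival: J1=20, J2=3, J3=2, J4=28, J5=5, J6=38
Total turnaround = 20 + 3 + 2 + 28 + 5 + 38 = 96

96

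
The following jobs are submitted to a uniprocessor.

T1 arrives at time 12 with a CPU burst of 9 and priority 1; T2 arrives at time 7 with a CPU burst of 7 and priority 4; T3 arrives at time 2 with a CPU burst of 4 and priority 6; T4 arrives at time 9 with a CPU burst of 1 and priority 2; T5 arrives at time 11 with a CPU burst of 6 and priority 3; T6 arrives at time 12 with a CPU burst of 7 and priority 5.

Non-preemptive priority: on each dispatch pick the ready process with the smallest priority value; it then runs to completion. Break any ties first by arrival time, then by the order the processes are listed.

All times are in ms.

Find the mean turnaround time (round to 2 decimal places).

Gantt: | idle 0-2 | T3 2-6 | idle 6-7 | T2 7-14 | T1 14-23 | T4 23-24 | T5 24-30 | T6 30-37 |
Completion: T1=23  T2=14  T3=6  T4=24  T5=30  T6=37
Turnaround (C−A): T1=11  T2=7  T3=4  T4=15  T5=19  T6=25
Turnaround times: T1=11, T2=7, T3=4, T4=15, T5=19, T6=25
Average turnaround = (11+7+4+15+19+25) / 6 = 81/6 = 13.50

13.50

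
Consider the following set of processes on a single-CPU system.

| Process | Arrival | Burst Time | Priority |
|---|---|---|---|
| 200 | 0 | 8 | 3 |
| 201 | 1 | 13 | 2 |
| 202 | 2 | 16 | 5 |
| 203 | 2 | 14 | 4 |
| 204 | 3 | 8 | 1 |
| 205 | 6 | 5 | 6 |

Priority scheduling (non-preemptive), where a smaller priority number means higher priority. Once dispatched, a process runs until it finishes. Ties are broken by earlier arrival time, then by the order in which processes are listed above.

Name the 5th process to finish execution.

202

Gantt: | 200 0-8 | 204 8-16 | 201 16-29 | 203 29-43 | 202 43-59 | 205 59-64 |
Completion: 200=8  201=29  202=59  203=43  204=16  205=64
Turnaround (C−A): 200=8  201=28  202=57  203=41  204=13  205=58
Finish order: 200 → 204 → 201 → 203 → 202 → 205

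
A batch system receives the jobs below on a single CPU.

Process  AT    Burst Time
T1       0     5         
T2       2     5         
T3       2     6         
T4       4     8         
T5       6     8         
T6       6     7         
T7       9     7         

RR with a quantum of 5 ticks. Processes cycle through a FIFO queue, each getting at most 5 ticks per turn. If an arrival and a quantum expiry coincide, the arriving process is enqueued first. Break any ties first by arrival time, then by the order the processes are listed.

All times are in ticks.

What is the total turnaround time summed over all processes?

193

Schedule: | T1 0-5 | T2 5-10 | T3 10-15 | T4 15-20 | T5 20-25 | T6 25-30 | T7 30-35 | T3 35-36 | T4 36-39 | T5 39-42 | T6 42-44 | T7 44-46 |
Completion: T1=5  T2=10  T3=36  T4=39  T5=42  T6=44  T7=46
Turnaround (C−A): T1=5  T2=8  T3=34  T4=35  T5=36  T6=38  T7=37
Turnaround = completion − arrival: T1=5, T2=8, T3=34, T4=35, T5=36, T6=38, T7=37
Total turnaround = 5 + 8 + 34 + 35 + 36 + 38 + 37 = 193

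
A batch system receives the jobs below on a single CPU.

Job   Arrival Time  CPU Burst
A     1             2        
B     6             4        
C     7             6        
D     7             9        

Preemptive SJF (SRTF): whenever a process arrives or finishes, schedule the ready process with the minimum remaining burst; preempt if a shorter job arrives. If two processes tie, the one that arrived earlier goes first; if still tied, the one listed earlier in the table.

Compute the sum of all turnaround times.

33

Timeline: | idle 0-1 | A 1-3 | idle 3-6 | B 6-10 | C 10-16 | D 16-25 |
Completion: A=3  B=10  C=16  D=25
Turnaround = completion − arrival: A=2, B=4, C=9, D=18
Total turnaround = 2 + 4 + 9 + 18 = 33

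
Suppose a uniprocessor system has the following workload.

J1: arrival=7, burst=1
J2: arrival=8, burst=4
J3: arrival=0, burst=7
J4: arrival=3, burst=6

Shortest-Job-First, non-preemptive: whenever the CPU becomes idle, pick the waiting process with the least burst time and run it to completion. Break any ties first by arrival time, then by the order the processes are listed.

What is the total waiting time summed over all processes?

Gantt: | J3 0-7 | J1 7-8 | J2 8-12 | J4 12-18 |
Completion: J1=8  J2=12  J3=7  J4=18
Turnaround (C−A): J1=1  J2=4  J3=7  J4=15
Waiting = turnaround − burst: J1=0, J2=0, J3=0, J4=9
Total waiting = 0 + 0 + 0 + 9 = 9

9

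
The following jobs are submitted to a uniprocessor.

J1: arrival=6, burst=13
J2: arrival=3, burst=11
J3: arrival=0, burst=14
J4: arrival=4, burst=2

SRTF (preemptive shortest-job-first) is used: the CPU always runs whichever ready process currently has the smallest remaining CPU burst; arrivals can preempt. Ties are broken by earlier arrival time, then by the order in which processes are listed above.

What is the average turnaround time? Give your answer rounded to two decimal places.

Gantt: | J3 0-4 | J4 4-6 | J3 6-16 | J2 16-27 | J1 27-40 |
Completion: J1=40  J2=27  J3=16  J4=6
Turnaround (C−A): J1=34  J2=24  J3=16  J4=2
Turnaround times: J1=34, J2=24, J3=16, J4=2
Average turnaround = (34+24+16+2) / 4 = 76/4 = 19.00

19.00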